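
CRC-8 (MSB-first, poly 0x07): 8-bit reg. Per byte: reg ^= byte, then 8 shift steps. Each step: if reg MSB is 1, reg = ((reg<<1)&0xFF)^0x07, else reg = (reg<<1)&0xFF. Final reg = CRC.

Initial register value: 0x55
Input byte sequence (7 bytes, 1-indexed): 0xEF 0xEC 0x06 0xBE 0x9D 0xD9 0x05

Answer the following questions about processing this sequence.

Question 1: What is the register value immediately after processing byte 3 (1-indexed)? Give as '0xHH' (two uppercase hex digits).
After byte 1 (0xEF): reg=0x2F
After byte 2 (0xEC): reg=0x47
After byte 3 (0x06): reg=0xC0

Answer: 0xC0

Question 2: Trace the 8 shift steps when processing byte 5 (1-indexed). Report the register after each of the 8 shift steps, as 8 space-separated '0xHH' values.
Answer: 0xC7 0x89 0x15 0x2A 0x54 0xA8 0x57 0xAE

Derivation:
After byte 1 (0xEF): reg=0x2F
After byte 2 (0xEC): reg=0x47
After byte 3 (0x06): reg=0xC0
After byte 4 (0xBE): reg=0x7D
Register before byte 5: 0x7D
After XOR with byte 0x9D: 0xE0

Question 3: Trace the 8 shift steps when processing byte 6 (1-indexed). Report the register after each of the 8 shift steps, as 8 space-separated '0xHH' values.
Answer: 0xEE 0xDB 0xB1 0x65 0xCA 0x93 0x21 0x42

Derivation:
After byte 1 (0xEF): reg=0x2F
After byte 2 (0xEC): reg=0x47
After byte 3 (0x06): reg=0xC0
After byte 4 (0xBE): reg=0x7D
After byte 5 (0x9D): reg=0xAE
Register before byte 6: 0xAE
After XOR with byte 0xD9: 0x77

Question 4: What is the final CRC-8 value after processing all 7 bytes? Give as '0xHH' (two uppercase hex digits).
After byte 1 (0xEF): reg=0x2F
After byte 2 (0xEC): reg=0x47
After byte 3 (0x06): reg=0xC0
After byte 4 (0xBE): reg=0x7D
After byte 5 (0x9D): reg=0xAE
After byte 6 (0xD9): reg=0x42
After byte 7 (0x05): reg=0xD2

Answer: 0xD2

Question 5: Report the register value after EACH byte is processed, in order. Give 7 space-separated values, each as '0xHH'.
0x2F 0x47 0xC0 0x7D 0xAE 0x42 0xD2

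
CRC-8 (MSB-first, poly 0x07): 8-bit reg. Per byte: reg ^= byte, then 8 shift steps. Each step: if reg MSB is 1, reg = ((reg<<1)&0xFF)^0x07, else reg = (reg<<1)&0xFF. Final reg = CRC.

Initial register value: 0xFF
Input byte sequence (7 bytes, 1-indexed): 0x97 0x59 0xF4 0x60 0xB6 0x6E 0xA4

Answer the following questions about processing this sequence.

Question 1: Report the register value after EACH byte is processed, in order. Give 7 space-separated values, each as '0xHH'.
0x1F 0xD5 0xE7 0x9C 0xD6 0x21 0x92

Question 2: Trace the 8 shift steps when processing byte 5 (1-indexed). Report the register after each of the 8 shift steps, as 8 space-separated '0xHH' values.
After byte 1 (0x97): reg=0x1F
After byte 2 (0x59): reg=0xD5
After byte 3 (0xF4): reg=0xE7
After byte 4 (0x60): reg=0x9C
Register before byte 5: 0x9C
After XOR with byte 0xB6: 0x2A

Answer: 0x54 0xA8 0x57 0xAE 0x5B 0xB6 0x6B 0xD6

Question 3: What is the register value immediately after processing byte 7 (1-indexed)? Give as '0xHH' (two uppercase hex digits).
Answer: 0x92

Derivation:
After byte 1 (0x97): reg=0x1F
After byte 2 (0x59): reg=0xD5
After byte 3 (0xF4): reg=0xE7
After byte 4 (0x60): reg=0x9C
After byte 5 (0xB6): reg=0xD6
After byte 6 (0x6E): reg=0x21
After byte 7 (0xA4): reg=0x92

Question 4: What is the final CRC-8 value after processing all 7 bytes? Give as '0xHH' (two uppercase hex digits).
Answer: 0x92

Derivation:
After byte 1 (0x97): reg=0x1F
After byte 2 (0x59): reg=0xD5
After byte 3 (0xF4): reg=0xE7
After byte 4 (0x60): reg=0x9C
After byte 5 (0xB6): reg=0xD6
After byte 6 (0x6E): reg=0x21
After byte 7 (0xA4): reg=0x92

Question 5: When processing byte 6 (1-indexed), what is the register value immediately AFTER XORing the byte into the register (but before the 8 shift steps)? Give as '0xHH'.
Answer: 0xB8

Derivation:
Register before byte 6: 0xD6
Byte 6: 0x6E
0xD6 XOR 0x6E = 0xB8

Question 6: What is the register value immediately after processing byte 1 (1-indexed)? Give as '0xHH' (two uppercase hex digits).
Answer: 0x1F

Derivation:
After byte 1 (0x97): reg=0x1F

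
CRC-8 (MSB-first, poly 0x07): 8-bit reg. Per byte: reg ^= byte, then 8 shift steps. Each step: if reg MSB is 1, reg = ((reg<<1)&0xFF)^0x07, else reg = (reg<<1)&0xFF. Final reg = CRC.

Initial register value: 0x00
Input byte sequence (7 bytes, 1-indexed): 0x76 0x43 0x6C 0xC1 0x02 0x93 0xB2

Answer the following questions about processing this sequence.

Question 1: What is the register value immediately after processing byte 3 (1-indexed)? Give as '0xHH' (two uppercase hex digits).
After byte 1 (0x76): reg=0x45
After byte 2 (0x43): reg=0x12
After byte 3 (0x6C): reg=0x7D

Answer: 0x7D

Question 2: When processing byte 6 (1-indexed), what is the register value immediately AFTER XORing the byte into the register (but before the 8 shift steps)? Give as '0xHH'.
Answer: 0x2E

Derivation:
Register before byte 6: 0xBD
Byte 6: 0x93
0xBD XOR 0x93 = 0x2E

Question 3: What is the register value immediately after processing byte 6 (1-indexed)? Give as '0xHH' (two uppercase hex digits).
Answer: 0xCA

Derivation:
After byte 1 (0x76): reg=0x45
After byte 2 (0x43): reg=0x12
After byte 3 (0x6C): reg=0x7D
After byte 4 (0xC1): reg=0x3D
After byte 5 (0x02): reg=0xBD
After byte 6 (0x93): reg=0xCA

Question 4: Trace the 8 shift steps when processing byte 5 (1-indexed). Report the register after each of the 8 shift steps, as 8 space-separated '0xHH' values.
After byte 1 (0x76): reg=0x45
After byte 2 (0x43): reg=0x12
After byte 3 (0x6C): reg=0x7D
After byte 4 (0xC1): reg=0x3D
Register before byte 5: 0x3D
After XOR with byte 0x02: 0x3F

Answer: 0x7E 0xFC 0xFF 0xF9 0xF5 0xED 0xDD 0xBD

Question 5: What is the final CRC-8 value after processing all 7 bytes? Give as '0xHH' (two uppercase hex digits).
After byte 1 (0x76): reg=0x45
After byte 2 (0x43): reg=0x12
After byte 3 (0x6C): reg=0x7D
After byte 4 (0xC1): reg=0x3D
After byte 5 (0x02): reg=0xBD
After byte 6 (0x93): reg=0xCA
After byte 7 (0xB2): reg=0x6F

Answer: 0x6F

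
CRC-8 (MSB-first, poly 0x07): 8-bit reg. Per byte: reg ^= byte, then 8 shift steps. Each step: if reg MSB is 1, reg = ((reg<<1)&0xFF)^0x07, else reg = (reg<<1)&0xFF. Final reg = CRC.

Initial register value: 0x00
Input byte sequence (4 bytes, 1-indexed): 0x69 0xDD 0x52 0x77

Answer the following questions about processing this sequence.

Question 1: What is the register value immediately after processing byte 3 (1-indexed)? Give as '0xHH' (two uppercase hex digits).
After byte 1 (0x69): reg=0x18
After byte 2 (0xDD): reg=0x55
After byte 3 (0x52): reg=0x15

Answer: 0x15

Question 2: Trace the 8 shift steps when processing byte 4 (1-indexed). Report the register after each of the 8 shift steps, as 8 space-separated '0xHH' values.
After byte 1 (0x69): reg=0x18
After byte 2 (0xDD): reg=0x55
After byte 3 (0x52): reg=0x15
Register before byte 4: 0x15
After XOR with byte 0x77: 0x62

Answer: 0xC4 0x8F 0x19 0x32 0x64 0xC8 0x97 0x29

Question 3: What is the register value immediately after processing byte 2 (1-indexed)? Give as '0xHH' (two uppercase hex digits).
Answer: 0x55

Derivation:
After byte 1 (0x69): reg=0x18
After byte 2 (0xDD): reg=0x55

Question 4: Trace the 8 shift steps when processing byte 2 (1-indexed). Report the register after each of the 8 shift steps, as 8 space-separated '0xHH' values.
After byte 1 (0x69): reg=0x18
Register before byte 2: 0x18
After XOR with byte 0xDD: 0xC5

Answer: 0x8D 0x1D 0x3A 0x74 0xE8 0xD7 0xA9 0x55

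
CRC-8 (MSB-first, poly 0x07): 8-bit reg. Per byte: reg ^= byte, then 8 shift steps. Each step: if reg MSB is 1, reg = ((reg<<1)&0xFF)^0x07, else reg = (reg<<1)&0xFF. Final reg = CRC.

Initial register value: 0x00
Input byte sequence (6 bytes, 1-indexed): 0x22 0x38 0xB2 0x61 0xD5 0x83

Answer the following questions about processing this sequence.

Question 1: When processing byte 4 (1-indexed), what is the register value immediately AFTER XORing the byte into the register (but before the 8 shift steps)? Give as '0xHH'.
Answer: 0xB2

Derivation:
Register before byte 4: 0xD3
Byte 4: 0x61
0xD3 XOR 0x61 = 0xB2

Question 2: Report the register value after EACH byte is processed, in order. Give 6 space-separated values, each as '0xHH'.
0xEE 0x2C 0xD3 0x17 0x40 0x47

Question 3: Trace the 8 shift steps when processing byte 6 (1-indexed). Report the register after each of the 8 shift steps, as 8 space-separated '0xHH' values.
After byte 1 (0x22): reg=0xEE
After byte 2 (0x38): reg=0x2C
After byte 3 (0xB2): reg=0xD3
After byte 4 (0x61): reg=0x17
After byte 5 (0xD5): reg=0x40
Register before byte 6: 0x40
After XOR with byte 0x83: 0xC3

Answer: 0x81 0x05 0x0A 0x14 0x28 0x50 0xA0 0x47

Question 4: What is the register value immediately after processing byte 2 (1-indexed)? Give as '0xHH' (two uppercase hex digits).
Answer: 0x2C

Derivation:
After byte 1 (0x22): reg=0xEE
After byte 2 (0x38): reg=0x2C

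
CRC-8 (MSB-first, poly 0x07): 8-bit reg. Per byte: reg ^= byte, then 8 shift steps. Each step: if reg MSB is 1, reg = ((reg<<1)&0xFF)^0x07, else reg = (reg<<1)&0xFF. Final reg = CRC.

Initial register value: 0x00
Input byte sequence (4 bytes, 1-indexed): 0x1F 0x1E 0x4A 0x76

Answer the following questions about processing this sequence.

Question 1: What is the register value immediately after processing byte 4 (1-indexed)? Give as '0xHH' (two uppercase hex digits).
After byte 1 (0x1F): reg=0x5D
After byte 2 (0x1E): reg=0xCE
After byte 3 (0x4A): reg=0x95
After byte 4 (0x76): reg=0xA7

Answer: 0xA7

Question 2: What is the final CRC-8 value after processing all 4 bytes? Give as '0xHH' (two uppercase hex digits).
Answer: 0xA7

Derivation:
After byte 1 (0x1F): reg=0x5D
After byte 2 (0x1E): reg=0xCE
After byte 3 (0x4A): reg=0x95
After byte 4 (0x76): reg=0xA7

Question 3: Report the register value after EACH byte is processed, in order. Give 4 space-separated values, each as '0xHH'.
0x5D 0xCE 0x95 0xA7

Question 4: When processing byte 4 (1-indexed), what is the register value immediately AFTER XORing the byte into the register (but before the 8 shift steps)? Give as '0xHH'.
Answer: 0xE3

Derivation:
Register before byte 4: 0x95
Byte 4: 0x76
0x95 XOR 0x76 = 0xE3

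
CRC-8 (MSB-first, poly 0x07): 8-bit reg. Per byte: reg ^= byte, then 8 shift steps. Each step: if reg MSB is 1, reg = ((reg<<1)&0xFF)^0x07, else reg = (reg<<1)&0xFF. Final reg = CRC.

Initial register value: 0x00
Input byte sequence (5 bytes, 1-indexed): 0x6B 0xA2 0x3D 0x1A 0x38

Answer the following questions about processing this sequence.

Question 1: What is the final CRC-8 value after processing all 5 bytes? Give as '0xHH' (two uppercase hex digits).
After byte 1 (0x6B): reg=0x16
After byte 2 (0xA2): reg=0x05
After byte 3 (0x3D): reg=0xA8
After byte 4 (0x1A): reg=0x17
After byte 5 (0x38): reg=0xCD

Answer: 0xCD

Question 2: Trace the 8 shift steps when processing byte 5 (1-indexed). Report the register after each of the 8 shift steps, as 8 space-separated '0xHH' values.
After byte 1 (0x6B): reg=0x16
After byte 2 (0xA2): reg=0x05
After byte 3 (0x3D): reg=0xA8
After byte 4 (0x1A): reg=0x17
Register before byte 5: 0x17
After XOR with byte 0x38: 0x2F

Answer: 0x5E 0xBC 0x7F 0xFE 0xFB 0xF1 0xE5 0xCD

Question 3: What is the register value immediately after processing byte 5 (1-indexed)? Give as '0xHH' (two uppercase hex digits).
Answer: 0xCD

Derivation:
After byte 1 (0x6B): reg=0x16
After byte 2 (0xA2): reg=0x05
After byte 3 (0x3D): reg=0xA8
After byte 4 (0x1A): reg=0x17
After byte 5 (0x38): reg=0xCD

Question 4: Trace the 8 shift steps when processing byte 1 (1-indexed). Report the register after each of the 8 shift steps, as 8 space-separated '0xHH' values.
Register before byte 1: 0x00
After XOR with byte 0x6B: 0x6B

Answer: 0xD6 0xAB 0x51 0xA2 0x43 0x86 0x0B 0x16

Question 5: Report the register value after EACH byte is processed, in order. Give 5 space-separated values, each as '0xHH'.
0x16 0x05 0xA8 0x17 0xCD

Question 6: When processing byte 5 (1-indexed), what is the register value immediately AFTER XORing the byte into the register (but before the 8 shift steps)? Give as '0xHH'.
Register before byte 5: 0x17
Byte 5: 0x38
0x17 XOR 0x38 = 0x2F

Answer: 0x2F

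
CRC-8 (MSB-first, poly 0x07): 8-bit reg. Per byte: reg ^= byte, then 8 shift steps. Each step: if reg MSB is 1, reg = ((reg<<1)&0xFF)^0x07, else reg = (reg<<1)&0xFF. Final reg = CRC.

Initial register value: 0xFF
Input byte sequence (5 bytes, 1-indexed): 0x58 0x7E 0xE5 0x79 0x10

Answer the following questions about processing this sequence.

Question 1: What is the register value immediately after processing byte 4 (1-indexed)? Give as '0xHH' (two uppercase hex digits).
After byte 1 (0x58): reg=0x7C
After byte 2 (0x7E): reg=0x0E
After byte 3 (0xE5): reg=0x9F
After byte 4 (0x79): reg=0xBC

Answer: 0xBC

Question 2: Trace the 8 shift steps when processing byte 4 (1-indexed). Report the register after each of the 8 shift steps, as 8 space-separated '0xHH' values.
After byte 1 (0x58): reg=0x7C
After byte 2 (0x7E): reg=0x0E
After byte 3 (0xE5): reg=0x9F
Register before byte 4: 0x9F
After XOR with byte 0x79: 0xE6

Answer: 0xCB 0x91 0x25 0x4A 0x94 0x2F 0x5E 0xBC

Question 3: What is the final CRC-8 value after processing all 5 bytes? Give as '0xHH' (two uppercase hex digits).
After byte 1 (0x58): reg=0x7C
After byte 2 (0x7E): reg=0x0E
After byte 3 (0xE5): reg=0x9F
After byte 4 (0x79): reg=0xBC
After byte 5 (0x10): reg=0x4D

Answer: 0x4D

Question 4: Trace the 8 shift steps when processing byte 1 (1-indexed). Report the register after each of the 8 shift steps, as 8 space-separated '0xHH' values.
Register before byte 1: 0xFF
After XOR with byte 0x58: 0xA7

Answer: 0x49 0x92 0x23 0x46 0x8C 0x1F 0x3E 0x7C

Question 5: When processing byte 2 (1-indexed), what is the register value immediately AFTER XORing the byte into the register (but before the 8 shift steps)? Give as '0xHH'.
Answer: 0x02

Derivation:
Register before byte 2: 0x7C
Byte 2: 0x7E
0x7C XOR 0x7E = 0x02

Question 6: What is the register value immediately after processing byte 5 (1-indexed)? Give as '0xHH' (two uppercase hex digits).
After byte 1 (0x58): reg=0x7C
After byte 2 (0x7E): reg=0x0E
After byte 3 (0xE5): reg=0x9F
After byte 4 (0x79): reg=0xBC
After byte 5 (0x10): reg=0x4D

Answer: 0x4D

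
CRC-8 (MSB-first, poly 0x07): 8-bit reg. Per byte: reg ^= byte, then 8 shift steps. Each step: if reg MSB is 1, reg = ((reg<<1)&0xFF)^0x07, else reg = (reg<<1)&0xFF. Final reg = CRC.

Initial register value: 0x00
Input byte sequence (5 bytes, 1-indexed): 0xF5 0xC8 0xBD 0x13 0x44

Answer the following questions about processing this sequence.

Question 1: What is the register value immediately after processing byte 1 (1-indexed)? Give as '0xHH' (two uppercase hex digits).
After byte 1 (0xF5): reg=0xC5

Answer: 0xC5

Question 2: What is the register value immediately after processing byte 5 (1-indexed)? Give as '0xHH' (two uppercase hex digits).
After byte 1 (0xF5): reg=0xC5
After byte 2 (0xC8): reg=0x23
After byte 3 (0xBD): reg=0xD3
After byte 4 (0x13): reg=0x4E
After byte 5 (0x44): reg=0x36

Answer: 0x36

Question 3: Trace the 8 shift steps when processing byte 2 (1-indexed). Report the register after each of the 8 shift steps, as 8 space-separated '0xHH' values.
Answer: 0x1A 0x34 0x68 0xD0 0xA7 0x49 0x92 0x23

Derivation:
After byte 1 (0xF5): reg=0xC5
Register before byte 2: 0xC5
After XOR with byte 0xC8: 0x0D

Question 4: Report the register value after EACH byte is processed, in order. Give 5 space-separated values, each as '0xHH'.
0xC5 0x23 0xD3 0x4E 0x36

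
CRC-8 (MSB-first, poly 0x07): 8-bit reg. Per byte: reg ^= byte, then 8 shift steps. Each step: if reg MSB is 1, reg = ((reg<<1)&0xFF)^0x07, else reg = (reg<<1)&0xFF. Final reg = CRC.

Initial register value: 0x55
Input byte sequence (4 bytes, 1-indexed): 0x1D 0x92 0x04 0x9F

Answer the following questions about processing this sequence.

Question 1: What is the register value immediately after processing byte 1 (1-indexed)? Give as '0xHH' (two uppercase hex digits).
After byte 1 (0x1D): reg=0xFF

Answer: 0xFF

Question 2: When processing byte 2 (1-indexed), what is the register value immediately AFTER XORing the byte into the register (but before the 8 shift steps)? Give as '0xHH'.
Register before byte 2: 0xFF
Byte 2: 0x92
0xFF XOR 0x92 = 0x6D

Answer: 0x6D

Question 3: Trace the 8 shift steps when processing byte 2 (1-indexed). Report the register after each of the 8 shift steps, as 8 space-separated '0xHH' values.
After byte 1 (0x1D): reg=0xFF
Register before byte 2: 0xFF
After XOR with byte 0x92: 0x6D

Answer: 0xDA 0xB3 0x61 0xC2 0x83 0x01 0x02 0x04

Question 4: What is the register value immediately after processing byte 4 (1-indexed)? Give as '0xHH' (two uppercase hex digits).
After byte 1 (0x1D): reg=0xFF
After byte 2 (0x92): reg=0x04
After byte 3 (0x04): reg=0x00
After byte 4 (0x9F): reg=0xD4

Answer: 0xD4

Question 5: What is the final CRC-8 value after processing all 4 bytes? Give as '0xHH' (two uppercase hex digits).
After byte 1 (0x1D): reg=0xFF
After byte 2 (0x92): reg=0x04
After byte 3 (0x04): reg=0x00
After byte 4 (0x9F): reg=0xD4

Answer: 0xD4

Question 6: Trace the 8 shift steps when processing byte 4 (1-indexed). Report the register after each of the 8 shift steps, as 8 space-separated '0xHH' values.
Answer: 0x39 0x72 0xE4 0xCF 0x99 0x35 0x6A 0xD4

Derivation:
After byte 1 (0x1D): reg=0xFF
After byte 2 (0x92): reg=0x04
After byte 3 (0x04): reg=0x00
Register before byte 4: 0x00
After XOR with byte 0x9F: 0x9F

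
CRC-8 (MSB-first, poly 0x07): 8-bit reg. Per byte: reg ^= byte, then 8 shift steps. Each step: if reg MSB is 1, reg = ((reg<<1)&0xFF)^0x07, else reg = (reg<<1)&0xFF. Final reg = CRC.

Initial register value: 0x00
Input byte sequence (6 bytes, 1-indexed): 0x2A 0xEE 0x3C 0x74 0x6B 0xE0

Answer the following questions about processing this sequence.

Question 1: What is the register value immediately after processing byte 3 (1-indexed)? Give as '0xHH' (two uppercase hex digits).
Answer: 0xE5

Derivation:
After byte 1 (0x2A): reg=0xD6
After byte 2 (0xEE): reg=0xA8
After byte 3 (0x3C): reg=0xE5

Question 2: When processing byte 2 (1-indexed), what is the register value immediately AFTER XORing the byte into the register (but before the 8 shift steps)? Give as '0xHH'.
Answer: 0x38

Derivation:
Register before byte 2: 0xD6
Byte 2: 0xEE
0xD6 XOR 0xEE = 0x38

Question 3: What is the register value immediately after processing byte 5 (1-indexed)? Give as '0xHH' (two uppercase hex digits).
After byte 1 (0x2A): reg=0xD6
After byte 2 (0xEE): reg=0xA8
After byte 3 (0x3C): reg=0xE5
After byte 4 (0x74): reg=0xFE
After byte 5 (0x6B): reg=0xE2

Answer: 0xE2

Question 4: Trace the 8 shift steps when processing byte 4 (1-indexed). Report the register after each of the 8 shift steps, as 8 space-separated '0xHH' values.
Answer: 0x25 0x4A 0x94 0x2F 0x5E 0xBC 0x7F 0xFE

Derivation:
After byte 1 (0x2A): reg=0xD6
After byte 2 (0xEE): reg=0xA8
After byte 3 (0x3C): reg=0xE5
Register before byte 4: 0xE5
After XOR with byte 0x74: 0x91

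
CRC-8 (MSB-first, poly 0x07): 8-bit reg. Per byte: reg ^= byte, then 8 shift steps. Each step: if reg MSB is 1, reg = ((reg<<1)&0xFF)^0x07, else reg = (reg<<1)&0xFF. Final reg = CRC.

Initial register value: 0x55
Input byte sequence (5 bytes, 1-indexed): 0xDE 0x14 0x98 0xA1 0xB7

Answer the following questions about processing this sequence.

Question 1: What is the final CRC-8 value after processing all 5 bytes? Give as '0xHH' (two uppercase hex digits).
After byte 1 (0xDE): reg=0xB8
After byte 2 (0x14): reg=0x4D
After byte 3 (0x98): reg=0x25
After byte 4 (0xA1): reg=0x95
After byte 5 (0xB7): reg=0xEE

Answer: 0xEE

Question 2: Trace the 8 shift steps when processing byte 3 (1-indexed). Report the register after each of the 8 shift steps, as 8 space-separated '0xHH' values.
After byte 1 (0xDE): reg=0xB8
After byte 2 (0x14): reg=0x4D
Register before byte 3: 0x4D
After XOR with byte 0x98: 0xD5

Answer: 0xAD 0x5D 0xBA 0x73 0xE6 0xCB 0x91 0x25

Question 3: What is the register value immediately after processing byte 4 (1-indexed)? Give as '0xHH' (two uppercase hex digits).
After byte 1 (0xDE): reg=0xB8
After byte 2 (0x14): reg=0x4D
After byte 3 (0x98): reg=0x25
After byte 4 (0xA1): reg=0x95

Answer: 0x95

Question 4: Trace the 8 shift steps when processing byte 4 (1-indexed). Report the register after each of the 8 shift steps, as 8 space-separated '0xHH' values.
After byte 1 (0xDE): reg=0xB8
After byte 2 (0x14): reg=0x4D
After byte 3 (0x98): reg=0x25
Register before byte 4: 0x25
After XOR with byte 0xA1: 0x84

Answer: 0x0F 0x1E 0x3C 0x78 0xF0 0xE7 0xC9 0x95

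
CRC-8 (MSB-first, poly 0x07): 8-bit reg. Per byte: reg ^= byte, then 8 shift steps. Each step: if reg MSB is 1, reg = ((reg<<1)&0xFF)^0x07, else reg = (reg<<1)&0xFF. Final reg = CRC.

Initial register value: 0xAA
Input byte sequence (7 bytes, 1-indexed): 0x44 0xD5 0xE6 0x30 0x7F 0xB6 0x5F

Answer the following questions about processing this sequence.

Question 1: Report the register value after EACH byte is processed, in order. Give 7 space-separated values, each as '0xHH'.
0x84 0xB0 0xA5 0xE2 0xDA 0x03 0x93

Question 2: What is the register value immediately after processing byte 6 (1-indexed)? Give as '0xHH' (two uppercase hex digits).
Answer: 0x03

Derivation:
After byte 1 (0x44): reg=0x84
After byte 2 (0xD5): reg=0xB0
After byte 3 (0xE6): reg=0xA5
After byte 4 (0x30): reg=0xE2
After byte 5 (0x7F): reg=0xDA
After byte 6 (0xB6): reg=0x03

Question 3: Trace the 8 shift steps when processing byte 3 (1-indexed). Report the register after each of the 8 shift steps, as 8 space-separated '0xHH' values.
After byte 1 (0x44): reg=0x84
After byte 2 (0xD5): reg=0xB0
Register before byte 3: 0xB0
After XOR with byte 0xE6: 0x56

Answer: 0xAC 0x5F 0xBE 0x7B 0xF6 0xEB 0xD1 0xA5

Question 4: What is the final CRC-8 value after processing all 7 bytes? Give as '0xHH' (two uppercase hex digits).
Answer: 0x93

Derivation:
After byte 1 (0x44): reg=0x84
After byte 2 (0xD5): reg=0xB0
After byte 3 (0xE6): reg=0xA5
After byte 4 (0x30): reg=0xE2
After byte 5 (0x7F): reg=0xDA
After byte 6 (0xB6): reg=0x03
After byte 7 (0x5F): reg=0x93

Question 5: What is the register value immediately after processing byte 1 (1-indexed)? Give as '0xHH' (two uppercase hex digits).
After byte 1 (0x44): reg=0x84

Answer: 0x84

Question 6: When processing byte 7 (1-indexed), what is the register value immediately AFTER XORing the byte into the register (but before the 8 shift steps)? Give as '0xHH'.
Answer: 0x5C

Derivation:
Register before byte 7: 0x03
Byte 7: 0x5F
0x03 XOR 0x5F = 0x5C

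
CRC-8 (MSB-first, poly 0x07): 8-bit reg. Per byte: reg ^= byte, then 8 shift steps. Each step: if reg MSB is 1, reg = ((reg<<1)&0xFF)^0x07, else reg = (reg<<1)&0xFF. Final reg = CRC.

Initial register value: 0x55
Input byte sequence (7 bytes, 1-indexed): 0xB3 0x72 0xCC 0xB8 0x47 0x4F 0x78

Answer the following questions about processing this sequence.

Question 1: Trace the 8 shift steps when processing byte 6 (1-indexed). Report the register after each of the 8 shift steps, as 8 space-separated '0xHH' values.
After byte 1 (0xB3): reg=0xBC
After byte 2 (0x72): reg=0x64
After byte 3 (0xCC): reg=0x51
After byte 4 (0xB8): reg=0x91
After byte 5 (0x47): reg=0x2C
Register before byte 6: 0x2C
After XOR with byte 0x4F: 0x63

Answer: 0xC6 0x8B 0x11 0x22 0x44 0x88 0x17 0x2E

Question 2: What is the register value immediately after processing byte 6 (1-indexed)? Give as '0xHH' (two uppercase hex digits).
Answer: 0x2E

Derivation:
After byte 1 (0xB3): reg=0xBC
After byte 2 (0x72): reg=0x64
After byte 3 (0xCC): reg=0x51
After byte 4 (0xB8): reg=0x91
After byte 5 (0x47): reg=0x2C
After byte 6 (0x4F): reg=0x2E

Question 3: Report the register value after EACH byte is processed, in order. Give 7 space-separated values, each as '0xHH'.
0xBC 0x64 0x51 0x91 0x2C 0x2E 0xA5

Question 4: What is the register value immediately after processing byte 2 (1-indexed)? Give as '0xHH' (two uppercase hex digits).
After byte 1 (0xB3): reg=0xBC
After byte 2 (0x72): reg=0x64

Answer: 0x64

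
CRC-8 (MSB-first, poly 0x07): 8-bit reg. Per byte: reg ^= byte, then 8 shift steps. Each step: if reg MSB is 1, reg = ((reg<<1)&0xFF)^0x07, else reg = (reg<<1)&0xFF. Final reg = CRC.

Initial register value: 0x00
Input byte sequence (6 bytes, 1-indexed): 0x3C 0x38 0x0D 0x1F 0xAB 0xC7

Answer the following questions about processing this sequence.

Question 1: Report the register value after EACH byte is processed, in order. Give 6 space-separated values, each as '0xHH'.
0xB4 0xAD 0x69 0x45 0x84 0xCE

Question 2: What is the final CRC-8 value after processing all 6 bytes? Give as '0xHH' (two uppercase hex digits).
Answer: 0xCE

Derivation:
After byte 1 (0x3C): reg=0xB4
After byte 2 (0x38): reg=0xAD
After byte 3 (0x0D): reg=0x69
After byte 4 (0x1F): reg=0x45
After byte 5 (0xAB): reg=0x84
After byte 6 (0xC7): reg=0xCE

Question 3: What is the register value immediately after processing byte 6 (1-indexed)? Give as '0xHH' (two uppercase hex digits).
After byte 1 (0x3C): reg=0xB4
After byte 2 (0x38): reg=0xAD
After byte 3 (0x0D): reg=0x69
After byte 4 (0x1F): reg=0x45
After byte 5 (0xAB): reg=0x84
After byte 6 (0xC7): reg=0xCE

Answer: 0xCE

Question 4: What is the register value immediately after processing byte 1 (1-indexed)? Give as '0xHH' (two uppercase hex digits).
Answer: 0xB4

Derivation:
After byte 1 (0x3C): reg=0xB4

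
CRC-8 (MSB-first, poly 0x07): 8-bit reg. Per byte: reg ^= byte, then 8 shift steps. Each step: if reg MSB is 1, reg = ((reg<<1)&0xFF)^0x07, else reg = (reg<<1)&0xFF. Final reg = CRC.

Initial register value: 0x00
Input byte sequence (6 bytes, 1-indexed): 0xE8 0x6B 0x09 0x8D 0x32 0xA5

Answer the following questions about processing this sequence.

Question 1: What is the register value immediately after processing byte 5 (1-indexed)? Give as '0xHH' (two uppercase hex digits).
After byte 1 (0xE8): reg=0x96
After byte 2 (0x6B): reg=0xFD
After byte 3 (0x09): reg=0xC2
After byte 4 (0x8D): reg=0xEA
After byte 5 (0x32): reg=0x06

Answer: 0x06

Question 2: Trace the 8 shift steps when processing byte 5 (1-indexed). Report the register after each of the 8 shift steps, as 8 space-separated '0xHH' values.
After byte 1 (0xE8): reg=0x96
After byte 2 (0x6B): reg=0xFD
After byte 3 (0x09): reg=0xC2
After byte 4 (0x8D): reg=0xEA
Register before byte 5: 0xEA
After XOR with byte 0x32: 0xD8

Answer: 0xB7 0x69 0xD2 0xA3 0x41 0x82 0x03 0x06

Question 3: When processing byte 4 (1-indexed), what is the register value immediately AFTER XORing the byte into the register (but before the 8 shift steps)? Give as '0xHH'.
Register before byte 4: 0xC2
Byte 4: 0x8D
0xC2 XOR 0x8D = 0x4F

Answer: 0x4F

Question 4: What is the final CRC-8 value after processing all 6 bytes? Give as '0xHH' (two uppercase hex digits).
After byte 1 (0xE8): reg=0x96
After byte 2 (0x6B): reg=0xFD
After byte 3 (0x09): reg=0xC2
After byte 4 (0x8D): reg=0xEA
After byte 5 (0x32): reg=0x06
After byte 6 (0xA5): reg=0x60

Answer: 0x60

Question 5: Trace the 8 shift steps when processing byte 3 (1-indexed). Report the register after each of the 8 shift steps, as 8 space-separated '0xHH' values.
After byte 1 (0xE8): reg=0x96
After byte 2 (0x6B): reg=0xFD
Register before byte 3: 0xFD
After XOR with byte 0x09: 0xF4

Answer: 0xEF 0xD9 0xB5 0x6D 0xDA 0xB3 0x61 0xC2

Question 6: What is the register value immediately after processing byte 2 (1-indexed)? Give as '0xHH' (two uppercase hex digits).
After byte 1 (0xE8): reg=0x96
After byte 2 (0x6B): reg=0xFD

Answer: 0xFD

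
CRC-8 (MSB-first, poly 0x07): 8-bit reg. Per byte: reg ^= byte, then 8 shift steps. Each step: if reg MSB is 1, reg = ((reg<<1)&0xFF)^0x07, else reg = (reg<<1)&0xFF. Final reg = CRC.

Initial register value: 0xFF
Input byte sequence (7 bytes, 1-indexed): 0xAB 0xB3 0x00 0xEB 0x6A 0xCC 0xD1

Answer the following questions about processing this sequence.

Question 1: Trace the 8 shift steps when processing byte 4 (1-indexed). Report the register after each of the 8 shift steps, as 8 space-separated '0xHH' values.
After byte 1 (0xAB): reg=0xAB
After byte 2 (0xB3): reg=0x48
After byte 3 (0x00): reg=0xFF
Register before byte 4: 0xFF
After XOR with byte 0xEB: 0x14

Answer: 0x28 0x50 0xA0 0x47 0x8E 0x1B 0x36 0x6C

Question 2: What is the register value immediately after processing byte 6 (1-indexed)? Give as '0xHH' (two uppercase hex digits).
After byte 1 (0xAB): reg=0xAB
After byte 2 (0xB3): reg=0x48
After byte 3 (0x00): reg=0xFF
After byte 4 (0xEB): reg=0x6C
After byte 5 (0x6A): reg=0x12
After byte 6 (0xCC): reg=0x14

Answer: 0x14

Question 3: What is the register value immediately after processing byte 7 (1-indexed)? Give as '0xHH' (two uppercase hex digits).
After byte 1 (0xAB): reg=0xAB
After byte 2 (0xB3): reg=0x48
After byte 3 (0x00): reg=0xFF
After byte 4 (0xEB): reg=0x6C
After byte 5 (0x6A): reg=0x12
After byte 6 (0xCC): reg=0x14
After byte 7 (0xD1): reg=0x55

Answer: 0x55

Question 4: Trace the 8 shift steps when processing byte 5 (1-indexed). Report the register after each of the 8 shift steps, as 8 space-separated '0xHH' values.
After byte 1 (0xAB): reg=0xAB
After byte 2 (0xB3): reg=0x48
After byte 3 (0x00): reg=0xFF
After byte 4 (0xEB): reg=0x6C
Register before byte 5: 0x6C
After XOR with byte 0x6A: 0x06

Answer: 0x0C 0x18 0x30 0x60 0xC0 0x87 0x09 0x12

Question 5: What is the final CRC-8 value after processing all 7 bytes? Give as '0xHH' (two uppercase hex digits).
Answer: 0x55

Derivation:
After byte 1 (0xAB): reg=0xAB
After byte 2 (0xB3): reg=0x48
After byte 3 (0x00): reg=0xFF
After byte 4 (0xEB): reg=0x6C
After byte 5 (0x6A): reg=0x12
After byte 6 (0xCC): reg=0x14
After byte 7 (0xD1): reg=0x55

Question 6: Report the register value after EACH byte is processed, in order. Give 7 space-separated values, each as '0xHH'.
0xAB 0x48 0xFF 0x6C 0x12 0x14 0x55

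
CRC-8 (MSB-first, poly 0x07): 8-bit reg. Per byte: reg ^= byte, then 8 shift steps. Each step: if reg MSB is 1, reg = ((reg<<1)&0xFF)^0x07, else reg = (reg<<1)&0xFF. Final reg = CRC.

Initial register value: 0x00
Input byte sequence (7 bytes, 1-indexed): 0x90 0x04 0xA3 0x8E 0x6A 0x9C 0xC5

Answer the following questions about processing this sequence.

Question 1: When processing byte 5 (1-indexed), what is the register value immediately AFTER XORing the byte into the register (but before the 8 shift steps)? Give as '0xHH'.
Answer: 0x13

Derivation:
Register before byte 5: 0x79
Byte 5: 0x6A
0x79 XOR 0x6A = 0x13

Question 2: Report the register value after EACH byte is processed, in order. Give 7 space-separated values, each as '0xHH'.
0xF9 0xFD 0x9D 0x79 0x79 0xB5 0x57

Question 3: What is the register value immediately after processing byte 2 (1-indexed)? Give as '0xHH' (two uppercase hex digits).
Answer: 0xFD

Derivation:
After byte 1 (0x90): reg=0xF9
After byte 2 (0x04): reg=0xFD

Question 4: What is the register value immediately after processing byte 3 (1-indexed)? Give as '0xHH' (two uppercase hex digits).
Answer: 0x9D

Derivation:
After byte 1 (0x90): reg=0xF9
After byte 2 (0x04): reg=0xFD
After byte 3 (0xA3): reg=0x9D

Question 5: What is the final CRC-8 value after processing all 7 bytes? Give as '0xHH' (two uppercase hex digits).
Answer: 0x57

Derivation:
After byte 1 (0x90): reg=0xF9
After byte 2 (0x04): reg=0xFD
After byte 3 (0xA3): reg=0x9D
After byte 4 (0x8E): reg=0x79
After byte 5 (0x6A): reg=0x79
After byte 6 (0x9C): reg=0xB5
After byte 7 (0xC5): reg=0x57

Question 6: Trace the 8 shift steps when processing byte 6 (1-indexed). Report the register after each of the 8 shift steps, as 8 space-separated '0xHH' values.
After byte 1 (0x90): reg=0xF9
After byte 2 (0x04): reg=0xFD
After byte 3 (0xA3): reg=0x9D
After byte 4 (0x8E): reg=0x79
After byte 5 (0x6A): reg=0x79
Register before byte 6: 0x79
After XOR with byte 0x9C: 0xE5

Answer: 0xCD 0x9D 0x3D 0x7A 0xF4 0xEF 0xD9 0xB5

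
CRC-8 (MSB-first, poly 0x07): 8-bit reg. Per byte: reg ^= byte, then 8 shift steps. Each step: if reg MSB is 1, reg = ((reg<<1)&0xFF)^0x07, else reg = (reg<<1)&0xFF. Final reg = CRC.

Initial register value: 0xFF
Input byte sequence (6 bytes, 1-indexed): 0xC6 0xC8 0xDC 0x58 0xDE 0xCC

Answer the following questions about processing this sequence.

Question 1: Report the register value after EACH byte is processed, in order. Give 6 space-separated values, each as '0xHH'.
0xAF 0x32 0x84 0x1A 0x52 0xD3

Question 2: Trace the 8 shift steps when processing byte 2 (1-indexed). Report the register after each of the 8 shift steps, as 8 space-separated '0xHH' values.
Answer: 0xCE 0x9B 0x31 0x62 0xC4 0x8F 0x19 0x32

Derivation:
After byte 1 (0xC6): reg=0xAF
Register before byte 2: 0xAF
After XOR with byte 0xC8: 0x67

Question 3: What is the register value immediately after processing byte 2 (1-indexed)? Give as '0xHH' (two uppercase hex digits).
Answer: 0x32

Derivation:
After byte 1 (0xC6): reg=0xAF
After byte 2 (0xC8): reg=0x32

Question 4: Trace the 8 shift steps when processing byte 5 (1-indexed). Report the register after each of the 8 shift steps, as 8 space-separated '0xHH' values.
After byte 1 (0xC6): reg=0xAF
After byte 2 (0xC8): reg=0x32
After byte 3 (0xDC): reg=0x84
After byte 4 (0x58): reg=0x1A
Register before byte 5: 0x1A
After XOR with byte 0xDE: 0xC4

Answer: 0x8F 0x19 0x32 0x64 0xC8 0x97 0x29 0x52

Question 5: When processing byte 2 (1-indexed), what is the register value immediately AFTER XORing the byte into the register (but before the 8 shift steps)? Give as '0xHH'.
Register before byte 2: 0xAF
Byte 2: 0xC8
0xAF XOR 0xC8 = 0x67

Answer: 0x67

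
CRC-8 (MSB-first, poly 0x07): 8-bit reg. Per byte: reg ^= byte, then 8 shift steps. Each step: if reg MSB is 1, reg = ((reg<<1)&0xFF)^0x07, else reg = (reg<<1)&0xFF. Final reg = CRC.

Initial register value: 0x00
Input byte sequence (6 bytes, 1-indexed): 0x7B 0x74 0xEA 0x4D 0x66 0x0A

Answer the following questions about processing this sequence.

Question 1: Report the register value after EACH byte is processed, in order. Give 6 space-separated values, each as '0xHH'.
0x66 0x7E 0xE5 0x51 0x85 0xA4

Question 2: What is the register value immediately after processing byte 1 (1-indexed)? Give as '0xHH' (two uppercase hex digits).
Answer: 0x66

Derivation:
After byte 1 (0x7B): reg=0x66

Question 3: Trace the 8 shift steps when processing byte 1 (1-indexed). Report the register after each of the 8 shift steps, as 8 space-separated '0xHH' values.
Register before byte 1: 0x00
After XOR with byte 0x7B: 0x7B

Answer: 0xF6 0xEB 0xD1 0xA5 0x4D 0x9A 0x33 0x66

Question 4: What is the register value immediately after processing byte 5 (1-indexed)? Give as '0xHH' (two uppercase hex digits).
Answer: 0x85

Derivation:
After byte 1 (0x7B): reg=0x66
After byte 2 (0x74): reg=0x7E
After byte 3 (0xEA): reg=0xE5
After byte 4 (0x4D): reg=0x51
After byte 5 (0x66): reg=0x85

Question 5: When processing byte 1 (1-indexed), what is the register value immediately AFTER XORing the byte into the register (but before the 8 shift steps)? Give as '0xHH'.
Answer: 0x7B

Derivation:
Register before byte 1: 0x00
Byte 1: 0x7B
0x00 XOR 0x7B = 0x7B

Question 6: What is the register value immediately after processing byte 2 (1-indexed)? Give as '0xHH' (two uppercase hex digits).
Answer: 0x7E

Derivation:
After byte 1 (0x7B): reg=0x66
After byte 2 (0x74): reg=0x7E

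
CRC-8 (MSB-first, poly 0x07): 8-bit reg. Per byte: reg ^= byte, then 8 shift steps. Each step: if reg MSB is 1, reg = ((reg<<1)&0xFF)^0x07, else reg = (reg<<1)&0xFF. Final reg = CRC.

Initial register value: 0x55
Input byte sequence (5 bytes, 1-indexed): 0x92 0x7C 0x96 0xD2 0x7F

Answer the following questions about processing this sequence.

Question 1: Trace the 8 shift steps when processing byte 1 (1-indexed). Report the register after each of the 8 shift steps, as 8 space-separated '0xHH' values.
Register before byte 1: 0x55
After XOR with byte 0x92: 0xC7

Answer: 0x89 0x15 0x2A 0x54 0xA8 0x57 0xAE 0x5B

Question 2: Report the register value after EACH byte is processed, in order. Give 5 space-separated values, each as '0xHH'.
0x5B 0xF5 0x2E 0xFA 0x92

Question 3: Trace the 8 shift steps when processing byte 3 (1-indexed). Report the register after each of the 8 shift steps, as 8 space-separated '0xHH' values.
After byte 1 (0x92): reg=0x5B
After byte 2 (0x7C): reg=0xF5
Register before byte 3: 0xF5
After XOR with byte 0x96: 0x63

Answer: 0xC6 0x8B 0x11 0x22 0x44 0x88 0x17 0x2E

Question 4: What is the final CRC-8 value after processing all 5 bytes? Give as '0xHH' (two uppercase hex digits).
Answer: 0x92

Derivation:
After byte 1 (0x92): reg=0x5B
After byte 2 (0x7C): reg=0xF5
After byte 3 (0x96): reg=0x2E
After byte 4 (0xD2): reg=0xFA
After byte 5 (0x7F): reg=0x92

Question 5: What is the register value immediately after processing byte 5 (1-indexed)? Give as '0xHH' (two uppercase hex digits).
Answer: 0x92

Derivation:
After byte 1 (0x92): reg=0x5B
After byte 2 (0x7C): reg=0xF5
After byte 3 (0x96): reg=0x2E
After byte 4 (0xD2): reg=0xFA
After byte 5 (0x7F): reg=0x92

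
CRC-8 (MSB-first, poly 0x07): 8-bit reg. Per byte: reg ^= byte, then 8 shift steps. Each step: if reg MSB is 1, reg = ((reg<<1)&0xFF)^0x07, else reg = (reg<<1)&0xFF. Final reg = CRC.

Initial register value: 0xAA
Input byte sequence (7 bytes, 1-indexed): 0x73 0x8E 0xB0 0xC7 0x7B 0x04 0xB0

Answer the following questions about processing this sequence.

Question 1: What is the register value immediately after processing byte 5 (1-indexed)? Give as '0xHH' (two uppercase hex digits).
Answer: 0xE9

Derivation:
After byte 1 (0x73): reg=0x01
After byte 2 (0x8E): reg=0xA4
After byte 3 (0xB0): reg=0x6C
After byte 4 (0xC7): reg=0x58
After byte 5 (0x7B): reg=0xE9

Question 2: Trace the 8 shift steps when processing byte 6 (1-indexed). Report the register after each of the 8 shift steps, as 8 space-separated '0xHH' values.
After byte 1 (0x73): reg=0x01
After byte 2 (0x8E): reg=0xA4
After byte 3 (0xB0): reg=0x6C
After byte 4 (0xC7): reg=0x58
After byte 5 (0x7B): reg=0xE9
Register before byte 6: 0xE9
After XOR with byte 0x04: 0xED

Answer: 0xDD 0xBD 0x7D 0xFA 0xF3 0xE1 0xC5 0x8D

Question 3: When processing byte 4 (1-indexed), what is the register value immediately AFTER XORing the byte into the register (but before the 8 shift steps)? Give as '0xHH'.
Register before byte 4: 0x6C
Byte 4: 0xC7
0x6C XOR 0xC7 = 0xAB

Answer: 0xAB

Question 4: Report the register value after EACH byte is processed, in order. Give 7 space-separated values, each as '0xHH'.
0x01 0xA4 0x6C 0x58 0xE9 0x8D 0xB3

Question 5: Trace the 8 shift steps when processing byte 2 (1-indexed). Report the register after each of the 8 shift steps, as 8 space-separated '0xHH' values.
Answer: 0x19 0x32 0x64 0xC8 0x97 0x29 0x52 0xA4

Derivation:
After byte 1 (0x73): reg=0x01
Register before byte 2: 0x01
After XOR with byte 0x8E: 0x8F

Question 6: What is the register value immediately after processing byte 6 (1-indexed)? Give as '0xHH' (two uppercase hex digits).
Answer: 0x8D

Derivation:
After byte 1 (0x73): reg=0x01
After byte 2 (0x8E): reg=0xA4
After byte 3 (0xB0): reg=0x6C
After byte 4 (0xC7): reg=0x58
After byte 5 (0x7B): reg=0xE9
After byte 6 (0x04): reg=0x8D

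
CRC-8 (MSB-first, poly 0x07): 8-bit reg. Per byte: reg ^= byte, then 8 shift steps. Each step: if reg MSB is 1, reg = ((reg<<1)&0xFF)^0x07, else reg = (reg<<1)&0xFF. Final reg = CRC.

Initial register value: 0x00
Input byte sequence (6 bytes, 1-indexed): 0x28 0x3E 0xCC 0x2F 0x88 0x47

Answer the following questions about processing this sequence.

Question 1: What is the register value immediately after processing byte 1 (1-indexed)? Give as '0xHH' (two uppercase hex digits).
Answer: 0xD8

Derivation:
After byte 1 (0x28): reg=0xD8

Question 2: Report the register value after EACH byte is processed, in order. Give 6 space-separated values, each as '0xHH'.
0xD8 0xBC 0x57 0x6F 0xBB 0xFA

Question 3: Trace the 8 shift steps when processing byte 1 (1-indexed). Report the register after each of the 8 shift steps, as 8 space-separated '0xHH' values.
Answer: 0x50 0xA0 0x47 0x8E 0x1B 0x36 0x6C 0xD8

Derivation:
Register before byte 1: 0x00
After XOR with byte 0x28: 0x28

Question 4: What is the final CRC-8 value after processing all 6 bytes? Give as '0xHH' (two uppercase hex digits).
Answer: 0xFA

Derivation:
After byte 1 (0x28): reg=0xD8
After byte 2 (0x3E): reg=0xBC
After byte 3 (0xCC): reg=0x57
After byte 4 (0x2F): reg=0x6F
After byte 5 (0x88): reg=0xBB
After byte 6 (0x47): reg=0xFA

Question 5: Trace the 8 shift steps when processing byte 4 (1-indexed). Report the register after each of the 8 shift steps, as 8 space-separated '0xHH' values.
After byte 1 (0x28): reg=0xD8
After byte 2 (0x3E): reg=0xBC
After byte 3 (0xCC): reg=0x57
Register before byte 4: 0x57
After XOR with byte 0x2F: 0x78

Answer: 0xF0 0xE7 0xC9 0x95 0x2D 0x5A 0xB4 0x6F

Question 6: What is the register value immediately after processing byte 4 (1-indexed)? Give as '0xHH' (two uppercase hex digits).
Answer: 0x6F

Derivation:
After byte 1 (0x28): reg=0xD8
After byte 2 (0x3E): reg=0xBC
After byte 3 (0xCC): reg=0x57
After byte 4 (0x2F): reg=0x6F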